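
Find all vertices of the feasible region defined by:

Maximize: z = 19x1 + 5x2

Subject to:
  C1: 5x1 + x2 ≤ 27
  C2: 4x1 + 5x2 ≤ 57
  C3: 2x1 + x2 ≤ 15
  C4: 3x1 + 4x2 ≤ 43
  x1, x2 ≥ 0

(0, 0), (5.4, 0), (4, 7), (3.4, 8.2), (0, 10.75)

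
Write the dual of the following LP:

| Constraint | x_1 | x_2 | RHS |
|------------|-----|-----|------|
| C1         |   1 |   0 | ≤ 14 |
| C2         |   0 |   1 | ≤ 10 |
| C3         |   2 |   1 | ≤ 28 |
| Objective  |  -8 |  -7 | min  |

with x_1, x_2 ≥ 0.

Primal min cᵀx s.t. Ax ≤ b, x ≥ 0  →  Dual max −bᵀy s.t. Aᵀy ≥ −c, y ≥ 0.

Maximize: z = -14y1 - 10y2 - 28y3

Subject to:
  y1 + 2y3 ≥ 8
  y2 + y3 ≥ 7
  y1, y2, y3 ≥ 0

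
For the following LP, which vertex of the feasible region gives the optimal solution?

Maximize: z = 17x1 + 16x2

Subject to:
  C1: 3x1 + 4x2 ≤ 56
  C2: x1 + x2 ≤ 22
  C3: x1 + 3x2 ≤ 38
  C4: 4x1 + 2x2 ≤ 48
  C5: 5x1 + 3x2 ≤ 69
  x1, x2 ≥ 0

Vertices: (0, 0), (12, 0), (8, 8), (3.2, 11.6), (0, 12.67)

Evaluate the objective at each vertex of the feasible region:
  z(0, 0) = 0
  z(12, 0) = 204
  z(8, 8) = 264  ←
  z(3.2, 11.6) = 240
  z(0, 12.67) = 202.7
The maximum is at x1 = 8, x2 = 8.

(8, 8)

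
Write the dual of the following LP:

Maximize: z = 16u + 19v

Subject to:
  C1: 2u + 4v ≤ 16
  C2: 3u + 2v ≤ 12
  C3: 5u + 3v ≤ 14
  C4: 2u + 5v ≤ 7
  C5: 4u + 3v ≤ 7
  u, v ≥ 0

Primal max cᵀx s.t. Ax ≤ b, x ≥ 0  →  Dual min bᵀy s.t. Aᵀy ≥ c, y ≥ 0.

Minimize: z = 16y1 + 12y2 + 14y3 + 7y4 + 7y5

Subject to:
  2y1 + 3y2 + 5y3 + 2y4 + 4y5 ≥ 16
  4y1 + 2y2 + 3y3 + 5y4 + 3y5 ≥ 19
  y1, y2, y3, y4, y5 ≥ 0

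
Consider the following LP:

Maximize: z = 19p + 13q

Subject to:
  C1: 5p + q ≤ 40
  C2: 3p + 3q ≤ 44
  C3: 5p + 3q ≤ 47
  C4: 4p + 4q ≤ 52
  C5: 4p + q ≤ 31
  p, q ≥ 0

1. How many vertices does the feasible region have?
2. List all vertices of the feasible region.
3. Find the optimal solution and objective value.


1. 5
2. (0, 0), (7.75, 0), (6.571, 4.714), (4, 9), (0, 13)
3. p = 4, q = 9, z = 193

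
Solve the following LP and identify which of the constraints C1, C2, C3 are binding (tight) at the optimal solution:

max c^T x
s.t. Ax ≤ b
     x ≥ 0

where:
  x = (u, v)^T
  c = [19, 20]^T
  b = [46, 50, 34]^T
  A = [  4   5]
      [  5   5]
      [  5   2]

At u = 4, v = 6, compute slack b - a·x for each constraint:
  C1: 46 − 46 = 0  (binding)
  C2: 50 − 50 = 0  (binding)
  C3: 34 − 32 = 2  (slack)

Optimal: u = 4, v = 6
Binding: C1, C2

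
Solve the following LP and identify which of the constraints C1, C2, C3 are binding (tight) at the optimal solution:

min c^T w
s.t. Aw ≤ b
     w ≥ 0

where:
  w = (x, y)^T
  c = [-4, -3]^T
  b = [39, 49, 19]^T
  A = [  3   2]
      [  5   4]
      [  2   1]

At x = 9, y = 1, compute slack b - a·x for each constraint:
  C1: 39 − 29 = 10  (slack)
  C2: 49 − 49 = 0  (binding)
  C3: 19 − 19 = 0  (binding)

Optimal: x = 9, y = 1
Binding: C2, C3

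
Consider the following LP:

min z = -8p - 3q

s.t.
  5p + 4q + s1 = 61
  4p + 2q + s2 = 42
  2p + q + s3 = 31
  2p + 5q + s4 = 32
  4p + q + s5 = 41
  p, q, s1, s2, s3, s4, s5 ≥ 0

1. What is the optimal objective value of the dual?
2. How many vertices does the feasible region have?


1. -83
2. 5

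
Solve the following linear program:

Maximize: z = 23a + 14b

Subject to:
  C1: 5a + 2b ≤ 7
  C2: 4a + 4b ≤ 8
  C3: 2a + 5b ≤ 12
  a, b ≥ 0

Evaluate the objective at each vertex of the feasible region:
  z(0, 0) = 0
  z(1.4, 0) = 32.2
  z(1, 1) = 37  ←
  z(0, 2) = 28
The maximum is at a = 1, b = 1.

a = 1, b = 1, z = 37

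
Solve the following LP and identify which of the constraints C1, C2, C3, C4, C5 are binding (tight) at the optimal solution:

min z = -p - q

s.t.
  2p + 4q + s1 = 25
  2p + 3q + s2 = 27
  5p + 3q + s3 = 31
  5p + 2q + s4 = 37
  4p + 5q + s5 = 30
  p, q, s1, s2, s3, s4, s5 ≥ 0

At p = 5, q = 2, compute slack b - a·x for each constraint:
  C1: 25 − 18 = 7  (slack)
  C2: 27 − 16 = 11  (slack)
  C3: 31 − 31 = 0  (binding)
  C4: 37 − 29 = 8  (slack)
  C5: 30 − 30 = 0  (binding)

Optimal: p = 5, q = 2
Binding: C3, C5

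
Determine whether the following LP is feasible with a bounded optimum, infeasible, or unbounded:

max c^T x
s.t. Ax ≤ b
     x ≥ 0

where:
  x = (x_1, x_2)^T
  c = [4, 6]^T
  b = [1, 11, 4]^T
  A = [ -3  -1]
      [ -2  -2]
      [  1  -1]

Unbounded (objective can increase without bound)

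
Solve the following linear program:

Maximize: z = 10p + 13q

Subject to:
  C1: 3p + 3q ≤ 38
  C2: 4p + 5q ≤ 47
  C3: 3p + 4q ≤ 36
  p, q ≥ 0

Evaluate the objective at each vertex of the feasible region:
  z(0, 0) = 0
  z(11.75, 0) = 117.5
  z(8, 3) = 119  ←
  z(0, 9) = 117
The maximum is at p = 8, q = 3.

p = 8, q = 3, z = 119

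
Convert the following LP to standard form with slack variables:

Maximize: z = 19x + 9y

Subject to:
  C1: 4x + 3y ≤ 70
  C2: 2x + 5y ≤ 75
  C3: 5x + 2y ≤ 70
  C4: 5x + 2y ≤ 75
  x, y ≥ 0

max z = 19x + 9y

s.t.
  4x + 3y + s1 = 70
  2x + 5y + s2 = 75
  5x + 2y + s3 = 70
  5x + 2y + s4 = 75
  x, y, s1, s2, s3, s4 ≥ 0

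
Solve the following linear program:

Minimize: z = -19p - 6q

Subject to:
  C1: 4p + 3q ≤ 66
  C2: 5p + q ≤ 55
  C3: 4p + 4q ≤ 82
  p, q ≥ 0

Evaluate the objective at each vertex of the feasible region:
  z(0, 0) = 0
  z(11, 0) = -209
  z(9, 10) = -231  ←
  z(4.5, 16) = -181.5
  z(0, 20.5) = -123
The minimum is at p = 9, q = 10.

p = 9, q = 10, z = -231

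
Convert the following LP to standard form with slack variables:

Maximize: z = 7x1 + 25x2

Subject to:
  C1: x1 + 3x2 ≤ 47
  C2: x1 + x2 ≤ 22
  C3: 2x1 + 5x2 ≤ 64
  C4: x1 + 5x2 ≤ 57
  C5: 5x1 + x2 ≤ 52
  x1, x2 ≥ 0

max z = 7x1 + 25x2

s.t.
  x1 + 3x2 + s1 = 47
  x1 + x2 + s2 = 22
  2x1 + 5x2 + s3 = 64
  x1 + 5x2 + s4 = 57
  5x1 + x2 + s5 = 52
  x1, x2, s1, s2, s3, s4, s5 ≥ 0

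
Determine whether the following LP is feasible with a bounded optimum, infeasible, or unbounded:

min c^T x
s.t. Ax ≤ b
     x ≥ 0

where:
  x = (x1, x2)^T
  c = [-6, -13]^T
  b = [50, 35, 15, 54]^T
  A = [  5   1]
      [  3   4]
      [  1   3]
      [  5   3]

Feasible with a bounded optimal solution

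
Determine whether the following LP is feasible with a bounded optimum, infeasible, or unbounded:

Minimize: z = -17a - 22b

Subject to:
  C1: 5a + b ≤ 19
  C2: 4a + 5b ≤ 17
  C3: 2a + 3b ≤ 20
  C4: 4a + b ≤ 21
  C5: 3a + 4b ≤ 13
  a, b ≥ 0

Feasible with a bounded optimal solution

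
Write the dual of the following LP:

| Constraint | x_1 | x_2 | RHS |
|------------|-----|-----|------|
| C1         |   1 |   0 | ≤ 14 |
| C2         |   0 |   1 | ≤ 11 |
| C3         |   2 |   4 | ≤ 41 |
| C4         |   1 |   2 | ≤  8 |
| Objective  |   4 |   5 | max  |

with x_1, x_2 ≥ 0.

Primal max cᵀx s.t. Ax ≤ b, x ≥ 0  →  Dual min bᵀy s.t. Aᵀy ≥ c, y ≥ 0.

Minimize: z = 14y1 + 11y2 + 41y3 + 8y4

Subject to:
  y1 + 2y3 + y4 ≥ 4
  y2 + 4y3 + 2y4 ≥ 5
  y1, y2, y3, y4 ≥ 0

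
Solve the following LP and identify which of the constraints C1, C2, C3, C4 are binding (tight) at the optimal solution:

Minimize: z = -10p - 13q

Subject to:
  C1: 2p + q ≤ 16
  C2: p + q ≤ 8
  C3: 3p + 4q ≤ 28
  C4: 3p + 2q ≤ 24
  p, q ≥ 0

At p = 4, q = 4, compute slack b - a·x for each constraint:
  C1: 16 − 12 = 4  (slack)
  C2: 8 − 8 = 0  (binding)
  C3: 28 − 28 = 0  (binding)
  C4: 24 − 20 = 4  (slack)

Optimal: p = 4, q = 4
Binding: C2, C3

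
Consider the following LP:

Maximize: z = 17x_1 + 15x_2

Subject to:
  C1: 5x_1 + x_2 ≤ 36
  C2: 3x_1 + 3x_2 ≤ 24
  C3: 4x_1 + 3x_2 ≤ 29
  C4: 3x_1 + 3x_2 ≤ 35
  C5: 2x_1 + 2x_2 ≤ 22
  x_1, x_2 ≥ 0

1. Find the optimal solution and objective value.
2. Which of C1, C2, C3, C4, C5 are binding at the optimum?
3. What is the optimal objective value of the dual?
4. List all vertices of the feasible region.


1. x_1 = 5, x_2 = 3, z = 130
2. C2, C3
3. 130
4. (0, 0), (7.2, 0), (7.182, 0.09091), (5, 3), (0, 8)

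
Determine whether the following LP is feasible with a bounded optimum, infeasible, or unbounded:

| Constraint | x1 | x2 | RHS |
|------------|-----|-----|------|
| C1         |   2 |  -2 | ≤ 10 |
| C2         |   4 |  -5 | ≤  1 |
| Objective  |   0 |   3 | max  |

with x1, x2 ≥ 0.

Unbounded (objective can increase without bound)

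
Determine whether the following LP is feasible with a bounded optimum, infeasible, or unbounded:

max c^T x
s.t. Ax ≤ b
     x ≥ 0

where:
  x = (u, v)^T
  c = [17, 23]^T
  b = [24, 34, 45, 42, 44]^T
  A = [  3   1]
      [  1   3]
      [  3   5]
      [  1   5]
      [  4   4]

Feasible with a bounded optimal solution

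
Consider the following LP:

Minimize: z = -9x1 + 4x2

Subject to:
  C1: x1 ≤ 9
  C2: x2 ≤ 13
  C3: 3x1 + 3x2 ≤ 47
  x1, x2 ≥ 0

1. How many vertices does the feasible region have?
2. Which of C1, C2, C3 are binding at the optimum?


1. 5
2. C1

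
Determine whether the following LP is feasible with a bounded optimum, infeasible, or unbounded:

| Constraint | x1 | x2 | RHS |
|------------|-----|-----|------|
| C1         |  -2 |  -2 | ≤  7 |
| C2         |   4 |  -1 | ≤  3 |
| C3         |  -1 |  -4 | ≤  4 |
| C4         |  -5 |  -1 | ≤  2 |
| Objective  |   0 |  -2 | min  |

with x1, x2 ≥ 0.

Unbounded (objective can decrease without bound)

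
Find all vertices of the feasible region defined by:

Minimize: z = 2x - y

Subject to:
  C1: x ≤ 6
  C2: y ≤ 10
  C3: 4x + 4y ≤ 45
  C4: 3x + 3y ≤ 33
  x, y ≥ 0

(0, 0), (6, 0), (6, 5), (1, 10), (0, 10)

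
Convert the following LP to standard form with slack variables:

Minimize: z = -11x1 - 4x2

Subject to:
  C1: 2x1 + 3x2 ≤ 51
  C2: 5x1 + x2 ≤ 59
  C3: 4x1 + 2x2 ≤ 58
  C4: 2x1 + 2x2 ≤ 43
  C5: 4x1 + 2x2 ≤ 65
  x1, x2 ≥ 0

min z = -11x1 - 4x2

s.t.
  2x1 + 3x2 + s1 = 51
  5x1 + x2 + s2 = 59
  4x1 + 2x2 + s3 = 58
  2x1 + 2x2 + s4 = 43
  4x1 + 2x2 + s5 = 65
  x1, x2, s1, s2, s3, s4, s5 ≥ 0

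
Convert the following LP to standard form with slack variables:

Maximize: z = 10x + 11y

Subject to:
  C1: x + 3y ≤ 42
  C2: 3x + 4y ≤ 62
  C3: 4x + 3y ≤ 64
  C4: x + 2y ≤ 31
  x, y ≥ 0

max z = 10x + 11y

s.t.
  x + 3y + s1 = 42
  3x + 4y + s2 = 62
  4x + 3y + s3 = 64
  x + 2y + s4 = 31
  x, y, s1, s2, s3, s4 ≥ 0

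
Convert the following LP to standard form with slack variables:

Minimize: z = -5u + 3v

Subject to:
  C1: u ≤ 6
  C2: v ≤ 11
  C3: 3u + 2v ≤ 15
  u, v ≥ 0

min z = -5u + 3v

s.t.
  u + s1 = 6
  v + s2 = 11
  3u + 2v + s3 = 15
  u, v, s1, s2, s3 ≥ 0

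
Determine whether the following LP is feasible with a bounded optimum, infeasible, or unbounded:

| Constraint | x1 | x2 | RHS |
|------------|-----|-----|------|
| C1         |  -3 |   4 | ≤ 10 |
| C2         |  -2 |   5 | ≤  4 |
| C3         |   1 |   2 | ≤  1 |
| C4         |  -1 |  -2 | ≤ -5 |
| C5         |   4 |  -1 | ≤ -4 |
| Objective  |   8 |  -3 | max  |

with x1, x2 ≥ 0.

Infeasible (no feasible solution exists)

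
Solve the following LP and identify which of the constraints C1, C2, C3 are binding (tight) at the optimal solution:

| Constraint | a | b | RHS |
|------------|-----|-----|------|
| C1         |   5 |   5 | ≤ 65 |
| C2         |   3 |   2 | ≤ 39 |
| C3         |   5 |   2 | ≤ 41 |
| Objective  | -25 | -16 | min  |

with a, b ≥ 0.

At a = 5, b = 8, compute slack b - a·x for each constraint:
  C1: 65 − 65 = 0  (binding)
  C2: 39 − 31 = 8  (slack)
  C3: 41 − 41 = 0  (binding)

Optimal: a = 5, b = 8
Binding: C1, C3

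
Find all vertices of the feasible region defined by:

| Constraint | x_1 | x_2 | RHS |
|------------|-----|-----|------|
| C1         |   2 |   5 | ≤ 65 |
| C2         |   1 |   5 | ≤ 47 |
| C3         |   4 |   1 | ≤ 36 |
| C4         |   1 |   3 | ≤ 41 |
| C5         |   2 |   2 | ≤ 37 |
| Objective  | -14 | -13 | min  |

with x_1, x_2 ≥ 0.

(0, 0), (9, 0), (7, 8), (0, 9.4)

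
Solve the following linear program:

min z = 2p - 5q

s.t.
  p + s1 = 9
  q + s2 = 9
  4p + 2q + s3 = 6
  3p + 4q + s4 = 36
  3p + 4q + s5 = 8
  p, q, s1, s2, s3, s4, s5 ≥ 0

Evaluate the objective at each vertex of the feasible region:
  z(0, 0) = 0
  z(1.5, 0) = 3
  z(0.8, 1.4) = -5.4
  z(0, 2) = -10  ←
The minimum is at p = 0, q = 2.

p = 0, q = 2, z = -10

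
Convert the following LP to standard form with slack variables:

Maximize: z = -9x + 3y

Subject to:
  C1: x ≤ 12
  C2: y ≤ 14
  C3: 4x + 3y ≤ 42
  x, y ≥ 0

max z = -9x + 3y

s.t.
  x + s1 = 12
  y + s2 = 14
  4x + 3y + s3 = 42
  x, y, s1, s2, s3 ≥ 0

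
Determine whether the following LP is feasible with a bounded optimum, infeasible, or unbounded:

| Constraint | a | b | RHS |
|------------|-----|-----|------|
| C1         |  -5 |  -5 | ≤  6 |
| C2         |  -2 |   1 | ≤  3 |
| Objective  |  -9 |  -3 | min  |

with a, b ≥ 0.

Unbounded (objective can decrease without bound)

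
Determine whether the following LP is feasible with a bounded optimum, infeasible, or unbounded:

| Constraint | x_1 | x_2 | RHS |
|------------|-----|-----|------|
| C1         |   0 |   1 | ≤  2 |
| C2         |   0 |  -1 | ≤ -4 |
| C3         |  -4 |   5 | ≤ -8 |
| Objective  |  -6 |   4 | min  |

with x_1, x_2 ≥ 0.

Infeasible (no feasible solution exists)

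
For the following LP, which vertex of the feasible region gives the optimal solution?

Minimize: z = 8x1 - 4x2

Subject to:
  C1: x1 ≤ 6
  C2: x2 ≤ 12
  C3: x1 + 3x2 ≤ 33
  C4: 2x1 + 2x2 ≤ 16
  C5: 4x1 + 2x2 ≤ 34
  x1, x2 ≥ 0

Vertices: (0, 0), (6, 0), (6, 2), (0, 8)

Evaluate the objective at each vertex of the feasible region:
  z(0, 0) = 0
  z(6, 0) = 48
  z(6, 2) = 40
  z(0, 8) = -32  ←
The minimum is at x1 = 0, x2 = 8.

(0, 8)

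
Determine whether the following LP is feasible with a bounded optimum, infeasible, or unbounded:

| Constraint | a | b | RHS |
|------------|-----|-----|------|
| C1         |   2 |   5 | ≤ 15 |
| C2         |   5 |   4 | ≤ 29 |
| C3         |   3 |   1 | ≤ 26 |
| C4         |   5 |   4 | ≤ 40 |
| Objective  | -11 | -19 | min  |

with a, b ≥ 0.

Feasible with a bounded optimal solution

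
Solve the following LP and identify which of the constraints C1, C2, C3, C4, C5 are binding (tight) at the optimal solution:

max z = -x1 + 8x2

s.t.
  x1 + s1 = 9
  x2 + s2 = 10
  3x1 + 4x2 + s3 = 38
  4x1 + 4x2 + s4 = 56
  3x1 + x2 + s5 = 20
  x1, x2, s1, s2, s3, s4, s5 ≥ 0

At x1 = 0, x2 = 9.5, compute slack b - a·x for each constraint:
  C1: 9 − 0 = 9  (slack)
  C2: 10 − 9.5 = 0.5  (slack)
  C3: 38 − 38 = 0  (binding)
  C4: 56 − 38 = 18  (slack)
  C5: 20 − 9.5 = 10.5  (slack)

Optimal: x1 = 0, x2 = 9.5
Binding: C3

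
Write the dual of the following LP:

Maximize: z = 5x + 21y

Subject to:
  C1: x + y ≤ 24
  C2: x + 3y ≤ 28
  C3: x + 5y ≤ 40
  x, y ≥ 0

Primal max cᵀx s.t. Ax ≤ b, x ≥ 0  →  Dual min bᵀy s.t. Aᵀy ≥ c, y ≥ 0.

Minimize: z = 24y1 + 28y2 + 40y3

Subject to:
  y1 + y2 + y3 ≥ 5
  y1 + 3y2 + 5y3 ≥ 21
  y1, y2, y3 ≥ 0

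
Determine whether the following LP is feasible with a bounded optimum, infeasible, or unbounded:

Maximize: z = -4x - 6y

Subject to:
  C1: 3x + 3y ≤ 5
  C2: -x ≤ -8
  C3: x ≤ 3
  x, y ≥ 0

Infeasible (no feasible solution exists)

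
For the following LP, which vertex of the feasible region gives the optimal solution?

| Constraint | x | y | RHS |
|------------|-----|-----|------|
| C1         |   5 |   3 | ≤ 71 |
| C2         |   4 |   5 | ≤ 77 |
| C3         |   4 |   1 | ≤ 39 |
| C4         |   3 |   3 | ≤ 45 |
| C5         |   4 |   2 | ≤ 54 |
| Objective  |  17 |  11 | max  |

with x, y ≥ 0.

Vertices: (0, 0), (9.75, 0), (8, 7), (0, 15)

Evaluate the objective at each vertex of the feasible region:
  z(0, 0) = 0
  z(9.75, 0) = 165.8
  z(8, 7) = 213  ←
  z(0, 15) = 165
The maximum is at x = 8, y = 7.

(8, 7)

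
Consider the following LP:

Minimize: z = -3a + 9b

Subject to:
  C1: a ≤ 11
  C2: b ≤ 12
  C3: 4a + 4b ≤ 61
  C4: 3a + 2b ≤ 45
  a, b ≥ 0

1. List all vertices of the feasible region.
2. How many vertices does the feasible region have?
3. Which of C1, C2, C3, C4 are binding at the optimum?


1. (0, 0), (11, 0), (11, 4.25), (3.25, 12), (0, 12)
2. 5
3. C1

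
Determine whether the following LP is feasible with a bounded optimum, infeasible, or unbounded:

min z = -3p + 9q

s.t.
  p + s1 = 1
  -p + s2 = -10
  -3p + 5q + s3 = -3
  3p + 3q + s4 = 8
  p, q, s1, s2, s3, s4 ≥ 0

Infeasible (no feasible solution exists)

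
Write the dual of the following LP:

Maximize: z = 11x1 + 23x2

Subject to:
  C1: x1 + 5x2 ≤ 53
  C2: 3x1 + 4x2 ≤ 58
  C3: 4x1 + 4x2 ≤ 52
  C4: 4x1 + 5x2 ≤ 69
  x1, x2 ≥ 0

Primal max cᵀx s.t. Ax ≤ b, x ≥ 0  →  Dual min bᵀy s.t. Aᵀy ≥ c, y ≥ 0.

Minimize: z = 53y1 + 58y2 + 52y3 + 69y4

Subject to:
  y1 + 3y2 + 4y3 + 4y4 ≥ 11
  5y1 + 4y2 + 4y3 + 5y4 ≥ 23
  y1, y2, y3, y4 ≥ 0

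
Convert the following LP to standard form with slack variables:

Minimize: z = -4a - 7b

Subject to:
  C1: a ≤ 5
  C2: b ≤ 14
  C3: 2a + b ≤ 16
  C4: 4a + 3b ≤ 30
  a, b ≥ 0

min z = -4a - 7b

s.t.
  a + s1 = 5
  b + s2 = 14
  2a + b + s3 = 16
  4a + 3b + s4 = 30
  a, b, s1, s2, s3, s4 ≥ 0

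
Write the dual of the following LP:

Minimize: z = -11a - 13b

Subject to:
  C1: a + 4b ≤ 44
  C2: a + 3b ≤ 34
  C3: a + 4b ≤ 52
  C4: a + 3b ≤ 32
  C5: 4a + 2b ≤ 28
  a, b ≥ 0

Primal min cᵀx s.t. Ax ≤ b, x ≥ 0  →  Dual max −bᵀy s.t. Aᵀy ≥ −c, y ≥ 0.

Maximize: z = -44y1 - 34y2 - 52y3 - 32y4 - 28y5

Subject to:
  y1 + y2 + y3 + y4 + 4y5 ≥ 11
  4y1 + 3y2 + 4y3 + 3y4 + 2y5 ≥ 13
  y1, y2, y3, y4, y5 ≥ 0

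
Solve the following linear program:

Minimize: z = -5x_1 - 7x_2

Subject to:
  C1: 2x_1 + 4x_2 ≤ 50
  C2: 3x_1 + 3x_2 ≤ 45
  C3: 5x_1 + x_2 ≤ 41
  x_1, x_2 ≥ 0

Evaluate the objective at each vertex of the feasible region:
  z(0, 0) = 0
  z(8.2, 0) = -41
  z(6.5, 8.5) = -92
  z(5, 10) = -95  ←
  z(0, 12.5) = -87.5
The minimum is at x_1 = 5, x_2 = 10.

x_1 = 5, x_2 = 10, z = -95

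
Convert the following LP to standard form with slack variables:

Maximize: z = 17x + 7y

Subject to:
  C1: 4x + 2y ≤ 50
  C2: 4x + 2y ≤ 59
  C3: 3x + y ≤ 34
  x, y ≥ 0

max z = 17x + 7y

s.t.
  4x + 2y + s1 = 50
  4x + 2y + s2 = 59
  3x + y + s3 = 34
  x, y, s1, s2, s3 ≥ 0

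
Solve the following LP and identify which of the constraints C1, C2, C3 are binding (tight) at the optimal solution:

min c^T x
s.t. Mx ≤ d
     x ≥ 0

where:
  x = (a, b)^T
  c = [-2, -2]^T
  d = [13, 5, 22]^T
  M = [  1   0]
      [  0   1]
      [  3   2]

At a = 4, b = 5, compute slack b - a·x for each constraint:
  C1: 13 − 4 = 9  (slack)
  C2: 5 − 5 = 0  (binding)
  C3: 22 − 22 = 0  (binding)

Optimal: a = 4, b = 5
Binding: C2, C3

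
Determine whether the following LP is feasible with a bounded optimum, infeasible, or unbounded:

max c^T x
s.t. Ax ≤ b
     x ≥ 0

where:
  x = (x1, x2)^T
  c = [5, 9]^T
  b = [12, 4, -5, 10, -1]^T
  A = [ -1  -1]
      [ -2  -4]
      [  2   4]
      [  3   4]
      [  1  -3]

Infeasible (no feasible solution exists)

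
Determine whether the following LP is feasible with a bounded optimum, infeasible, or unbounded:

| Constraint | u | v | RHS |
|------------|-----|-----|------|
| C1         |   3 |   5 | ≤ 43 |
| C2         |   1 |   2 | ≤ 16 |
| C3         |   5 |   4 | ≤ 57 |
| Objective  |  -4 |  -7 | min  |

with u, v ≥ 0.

Feasible with a bounded optimal solution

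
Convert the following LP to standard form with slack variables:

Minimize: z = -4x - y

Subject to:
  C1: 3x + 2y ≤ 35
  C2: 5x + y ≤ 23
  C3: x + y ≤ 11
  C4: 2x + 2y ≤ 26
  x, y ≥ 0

min z = -4x - y

s.t.
  3x + 2y + s1 = 35
  5x + y + s2 = 23
  x + y + s3 = 11
  2x + 2y + s4 = 26
  x, y, s1, s2, s3, s4 ≥ 0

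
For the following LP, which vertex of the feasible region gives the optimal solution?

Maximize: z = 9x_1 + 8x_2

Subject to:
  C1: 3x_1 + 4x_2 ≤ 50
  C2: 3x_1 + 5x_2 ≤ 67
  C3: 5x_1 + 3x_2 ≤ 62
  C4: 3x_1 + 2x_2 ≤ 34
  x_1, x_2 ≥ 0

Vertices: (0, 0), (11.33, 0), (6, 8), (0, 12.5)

Evaluate the objective at each vertex of the feasible region:
  z(0, 0) = 0
  z(11.33, 0) = 102
  z(6, 8) = 118  ←
  z(0, 12.5) = 100
The maximum is at x_1 = 6, x_2 = 8.

(6, 8)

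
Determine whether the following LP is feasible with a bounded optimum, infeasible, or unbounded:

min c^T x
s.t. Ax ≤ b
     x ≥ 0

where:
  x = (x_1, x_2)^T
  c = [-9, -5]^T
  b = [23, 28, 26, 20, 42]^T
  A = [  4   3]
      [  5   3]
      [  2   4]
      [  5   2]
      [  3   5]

Feasible with a bounded optimal solution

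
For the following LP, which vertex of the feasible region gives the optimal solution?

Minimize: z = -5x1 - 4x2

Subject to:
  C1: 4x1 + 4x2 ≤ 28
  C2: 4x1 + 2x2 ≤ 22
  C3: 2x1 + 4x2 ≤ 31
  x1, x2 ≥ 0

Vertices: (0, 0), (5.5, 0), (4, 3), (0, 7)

Evaluate the objective at each vertex of the feasible region:
  z(0, 0) = 0
  z(5.5, 0) = -27.5
  z(4, 3) = -32  ←
  z(0, 7) = -28
The minimum is at x1 = 4, x2 = 3.

(4, 3)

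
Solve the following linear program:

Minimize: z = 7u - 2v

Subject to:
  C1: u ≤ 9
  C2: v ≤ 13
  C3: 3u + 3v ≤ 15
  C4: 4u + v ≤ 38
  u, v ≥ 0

Evaluate the objective at each vertex of the feasible region:
  z(0, 0) = 0
  z(5, 0) = 35
  z(0, 5) = -10  ←
The minimum is at u = 0, v = 5.

u = 0, v = 5, z = -10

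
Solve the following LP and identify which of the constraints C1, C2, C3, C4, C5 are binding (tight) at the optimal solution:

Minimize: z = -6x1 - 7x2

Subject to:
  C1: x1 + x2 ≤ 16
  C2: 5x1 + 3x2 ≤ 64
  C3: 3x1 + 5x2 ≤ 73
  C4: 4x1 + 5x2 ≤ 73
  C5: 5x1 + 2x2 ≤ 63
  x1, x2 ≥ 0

At x1 = 7, x2 = 9, compute slack b - a·x for each constraint:
  C1: 16 − 16 = 0  (binding)
  C2: 64 − 62 = 2  (slack)
  C3: 73 − 66 = 7  (slack)
  C4: 73 − 73 = 0  (binding)
  C5: 63 − 53 = 10  (slack)

Optimal: x1 = 7, x2 = 9
Binding: C1, C4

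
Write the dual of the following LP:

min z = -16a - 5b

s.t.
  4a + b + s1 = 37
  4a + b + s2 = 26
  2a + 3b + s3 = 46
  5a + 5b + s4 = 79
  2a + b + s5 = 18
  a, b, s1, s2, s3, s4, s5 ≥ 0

Primal min cᵀx s.t. Ax ≤ b, x ≥ 0  →  Dual max −bᵀy s.t. Aᵀy ≥ −c, y ≥ 0.

Maximize: z = -37y1 - 26y2 - 46y3 - 79y4 - 18y5

Subject to:
  4y1 + 4y2 + 2y3 + 5y4 + 2y5 ≥ 16
  y1 + y2 + 3y3 + 5y4 + y5 ≥ 5
  y1, y2, y3, y4, y5 ≥ 0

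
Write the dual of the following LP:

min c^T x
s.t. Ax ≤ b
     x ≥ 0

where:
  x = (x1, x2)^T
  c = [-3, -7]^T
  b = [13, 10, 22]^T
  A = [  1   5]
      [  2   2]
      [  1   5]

Primal min cᵀx s.t. Ax ≤ b, x ≥ 0  →  Dual max −bᵀy s.t. Aᵀy ≥ −c, y ≥ 0.

Maximize: z = -13y1 - 10y2 - 22y3

Subject to:
  y1 + 2y2 + y3 ≥ 3
  5y1 + 2y2 + 5y3 ≥ 7
  y1, y2, y3 ≥ 0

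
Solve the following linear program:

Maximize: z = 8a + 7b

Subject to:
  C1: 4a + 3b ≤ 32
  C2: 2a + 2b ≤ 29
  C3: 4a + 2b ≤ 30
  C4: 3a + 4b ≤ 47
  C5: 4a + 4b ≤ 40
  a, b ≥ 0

Evaluate the objective at each vertex of the feasible region:
  z(0, 0) = 0
  z(7.5, 0) = 60
  z(6.5, 2) = 66
  z(2, 8) = 72  ←
  z(0, 10) = 70
The maximum is at a = 2, b = 8.

a = 2, b = 8, z = 72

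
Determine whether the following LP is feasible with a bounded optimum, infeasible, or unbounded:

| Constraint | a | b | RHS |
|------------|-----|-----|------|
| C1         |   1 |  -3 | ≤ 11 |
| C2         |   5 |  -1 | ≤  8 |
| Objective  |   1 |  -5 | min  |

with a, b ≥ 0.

Unbounded (objective can decrease without bound)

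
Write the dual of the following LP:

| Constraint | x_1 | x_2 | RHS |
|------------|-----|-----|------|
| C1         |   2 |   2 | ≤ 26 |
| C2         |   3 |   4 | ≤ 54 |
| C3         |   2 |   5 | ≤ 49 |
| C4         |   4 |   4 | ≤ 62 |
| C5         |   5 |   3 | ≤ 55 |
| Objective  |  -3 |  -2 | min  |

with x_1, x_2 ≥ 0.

Primal min cᵀx s.t. Ax ≤ b, x ≥ 0  →  Dual max −bᵀy s.t. Aᵀy ≥ −c, y ≥ 0.

Maximize: z = -26y1 - 54y2 - 49y3 - 62y4 - 55y5

Subject to:
  2y1 + 3y2 + 2y3 + 4y4 + 5y5 ≥ 3
  2y1 + 4y2 + 5y3 + 4y4 + 3y5 ≥ 2
  y1, y2, y3, y4, y5 ≥ 0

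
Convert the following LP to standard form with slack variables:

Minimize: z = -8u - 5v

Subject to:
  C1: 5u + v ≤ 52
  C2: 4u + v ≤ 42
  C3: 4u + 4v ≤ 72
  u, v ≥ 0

min z = -8u - 5v

s.t.
  5u + v + s1 = 52
  4u + v + s2 = 42
  4u + 4v + s3 = 72
  u, v, s1, s2, s3 ≥ 0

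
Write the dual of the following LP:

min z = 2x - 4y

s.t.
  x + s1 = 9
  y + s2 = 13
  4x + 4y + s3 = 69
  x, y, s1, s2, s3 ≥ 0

Primal min cᵀx s.t. Ax ≤ b, x ≥ 0  →  Dual max −bᵀy s.t. Aᵀy ≥ −c, y ≥ 0.

Maximize: z = -9y1 - 13y2 - 69y3

Subject to:
  y1 + 4y3 ≥ -2
  y2 + 4y3 ≥ 4
  y1, y2, y3 ≥ 0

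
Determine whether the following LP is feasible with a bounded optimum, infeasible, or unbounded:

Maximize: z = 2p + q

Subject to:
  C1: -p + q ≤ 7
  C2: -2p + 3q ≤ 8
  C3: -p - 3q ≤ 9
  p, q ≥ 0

Unbounded (objective can increase without bound)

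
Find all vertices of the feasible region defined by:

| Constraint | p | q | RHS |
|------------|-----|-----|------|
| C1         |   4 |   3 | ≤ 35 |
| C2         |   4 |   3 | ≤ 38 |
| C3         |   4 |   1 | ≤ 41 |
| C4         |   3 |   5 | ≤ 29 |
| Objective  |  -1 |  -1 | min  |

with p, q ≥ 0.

(0, 0), (8.75, 0), (8, 1), (0, 5.8)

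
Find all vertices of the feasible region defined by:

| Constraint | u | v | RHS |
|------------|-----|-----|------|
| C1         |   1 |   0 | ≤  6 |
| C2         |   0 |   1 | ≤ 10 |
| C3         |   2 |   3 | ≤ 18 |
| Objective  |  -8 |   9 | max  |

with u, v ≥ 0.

(0, 0), (6, 0), (6, 2), (0, 6)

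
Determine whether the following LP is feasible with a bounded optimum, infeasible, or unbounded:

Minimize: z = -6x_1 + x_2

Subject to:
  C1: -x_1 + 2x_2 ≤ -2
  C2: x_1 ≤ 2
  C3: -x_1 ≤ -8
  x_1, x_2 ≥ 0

Infeasible (no feasible solution exists)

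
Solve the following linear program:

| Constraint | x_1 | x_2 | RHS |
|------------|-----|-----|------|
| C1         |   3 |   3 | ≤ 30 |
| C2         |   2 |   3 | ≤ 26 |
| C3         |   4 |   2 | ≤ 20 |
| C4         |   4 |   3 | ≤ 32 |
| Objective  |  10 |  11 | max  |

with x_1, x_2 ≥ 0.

Evaluate the objective at each vertex of the feasible region:
  z(0, 0) = 0
  z(5, 0) = 50
  z(1, 8) = 98  ←
  z(0, 8.667) = 95.33
The maximum is at x_1 = 1, x_2 = 8.

x_1 = 1, x_2 = 8, z = 98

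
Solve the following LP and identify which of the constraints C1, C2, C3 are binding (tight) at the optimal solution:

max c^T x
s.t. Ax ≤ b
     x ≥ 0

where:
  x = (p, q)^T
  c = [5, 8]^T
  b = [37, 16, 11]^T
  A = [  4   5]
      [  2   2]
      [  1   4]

At p = 7, q = 1, compute slack b - a·x for each constraint:
  C1: 37 − 33 = 4  (slack)
  C2: 16 − 16 = 0  (binding)
  C3: 11 − 11 = 0  (binding)

Optimal: p = 7, q = 1
Binding: C2, C3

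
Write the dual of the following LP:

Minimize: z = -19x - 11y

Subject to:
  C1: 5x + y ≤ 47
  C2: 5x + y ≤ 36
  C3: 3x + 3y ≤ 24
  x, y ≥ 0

Primal min cᵀx s.t. Ax ≤ b, x ≥ 0  →  Dual max −bᵀy s.t. Aᵀy ≥ −c, y ≥ 0.

Maximize: z = -47y1 - 36y2 - 24y3

Subject to:
  5y1 + 5y2 + 3y3 ≥ 19
  y1 + y2 + 3y3 ≥ 11
  y1, y2, y3 ≥ 0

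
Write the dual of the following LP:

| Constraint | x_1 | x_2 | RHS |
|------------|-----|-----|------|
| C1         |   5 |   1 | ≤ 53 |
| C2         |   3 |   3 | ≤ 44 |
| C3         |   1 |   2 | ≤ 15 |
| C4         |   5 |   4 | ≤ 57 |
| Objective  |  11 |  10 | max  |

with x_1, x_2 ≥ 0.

Primal max cᵀx s.t. Ax ≤ b, x ≥ 0  →  Dual min bᵀy s.t. Aᵀy ≥ c, y ≥ 0.

Minimize: z = 53y1 + 44y2 + 15y3 + 57y4

Subject to:
  5y1 + 3y2 + y3 + 5y4 ≥ 11
  y1 + 3y2 + 2y3 + 4y4 ≥ 10
  y1, y2, y3, y4 ≥ 0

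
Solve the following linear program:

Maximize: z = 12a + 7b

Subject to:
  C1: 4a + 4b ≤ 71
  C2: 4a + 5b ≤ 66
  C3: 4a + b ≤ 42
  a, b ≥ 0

Evaluate the objective at each vertex of the feasible region:
  z(0, 0) = 0
  z(10.5, 0) = 126
  z(9, 6) = 150  ←
  z(0, 13.2) = 92.4
The maximum is at a = 9, b = 6.

a = 9, b = 6, z = 150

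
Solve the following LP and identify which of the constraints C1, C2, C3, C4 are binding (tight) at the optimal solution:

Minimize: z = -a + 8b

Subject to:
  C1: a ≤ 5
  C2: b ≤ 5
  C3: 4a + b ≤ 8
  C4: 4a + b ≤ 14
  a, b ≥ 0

At a = 2, b = 0, compute slack b - a·x for each constraint:
  C1: 5 − 2 = 3  (slack)
  C2: 5 − 0 = 5  (slack)
  C3: 8 − 8 = 0  (binding)
  C4: 14 − 8 = 6  (slack)

Optimal: a = 2, b = 0
Binding: C3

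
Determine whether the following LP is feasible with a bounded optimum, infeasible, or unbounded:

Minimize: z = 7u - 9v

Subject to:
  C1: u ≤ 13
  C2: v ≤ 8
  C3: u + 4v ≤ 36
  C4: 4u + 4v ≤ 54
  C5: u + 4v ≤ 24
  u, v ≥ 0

Feasible with a bounded optimal solution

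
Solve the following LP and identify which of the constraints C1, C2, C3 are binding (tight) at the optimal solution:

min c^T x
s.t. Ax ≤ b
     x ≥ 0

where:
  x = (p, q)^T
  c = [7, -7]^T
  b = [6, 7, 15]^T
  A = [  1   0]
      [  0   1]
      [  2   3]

At p = 0, q = 5, compute slack b - a·x for each constraint:
  C1: 6 − 0 = 6  (slack)
  C2: 7 − 5 = 2  (slack)
  C3: 15 − 15 = 0  (binding)

Optimal: p = 0, q = 5
Binding: C3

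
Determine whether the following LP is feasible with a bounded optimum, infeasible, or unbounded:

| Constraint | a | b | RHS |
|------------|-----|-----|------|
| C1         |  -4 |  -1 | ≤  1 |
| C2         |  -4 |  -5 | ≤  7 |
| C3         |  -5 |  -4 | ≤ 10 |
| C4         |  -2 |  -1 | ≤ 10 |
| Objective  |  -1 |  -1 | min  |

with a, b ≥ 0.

Unbounded (objective can decrease without bound)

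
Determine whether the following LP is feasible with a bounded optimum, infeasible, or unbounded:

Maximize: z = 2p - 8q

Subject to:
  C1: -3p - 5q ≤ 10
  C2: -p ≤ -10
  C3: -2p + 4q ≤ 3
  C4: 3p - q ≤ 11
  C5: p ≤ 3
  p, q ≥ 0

Infeasible (no feasible solution exists)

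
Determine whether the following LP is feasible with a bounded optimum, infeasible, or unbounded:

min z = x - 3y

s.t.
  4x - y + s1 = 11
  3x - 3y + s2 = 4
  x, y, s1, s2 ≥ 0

Unbounded (objective can decrease without bound)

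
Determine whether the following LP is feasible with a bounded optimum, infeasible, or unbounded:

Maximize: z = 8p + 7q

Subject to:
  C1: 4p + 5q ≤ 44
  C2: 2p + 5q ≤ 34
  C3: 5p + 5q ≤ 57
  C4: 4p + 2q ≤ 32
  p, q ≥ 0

Feasible with a bounded optimal solution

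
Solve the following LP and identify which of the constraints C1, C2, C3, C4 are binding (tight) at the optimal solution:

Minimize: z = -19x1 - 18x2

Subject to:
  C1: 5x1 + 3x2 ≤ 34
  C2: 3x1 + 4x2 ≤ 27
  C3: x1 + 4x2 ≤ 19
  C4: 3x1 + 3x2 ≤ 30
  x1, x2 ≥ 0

At x1 = 5, x2 = 3, compute slack b - a·x for each constraint:
  C1: 34 − 34 = 0  (binding)
  C2: 27 − 27 = 0  (binding)
  C3: 19 − 17 = 2  (slack)
  C4: 30 − 24 = 6  (slack)

Optimal: x1 = 5, x2 = 3
Binding: C1, C2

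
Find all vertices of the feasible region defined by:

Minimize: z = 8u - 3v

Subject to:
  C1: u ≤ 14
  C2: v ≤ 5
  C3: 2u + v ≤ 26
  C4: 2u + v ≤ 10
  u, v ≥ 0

(0, 0), (5, 0), (2.5, 5), (0, 5)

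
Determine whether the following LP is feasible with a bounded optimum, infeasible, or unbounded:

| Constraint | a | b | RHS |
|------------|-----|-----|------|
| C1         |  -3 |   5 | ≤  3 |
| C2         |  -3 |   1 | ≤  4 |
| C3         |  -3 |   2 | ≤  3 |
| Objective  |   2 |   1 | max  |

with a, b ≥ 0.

Unbounded (objective can increase without bound)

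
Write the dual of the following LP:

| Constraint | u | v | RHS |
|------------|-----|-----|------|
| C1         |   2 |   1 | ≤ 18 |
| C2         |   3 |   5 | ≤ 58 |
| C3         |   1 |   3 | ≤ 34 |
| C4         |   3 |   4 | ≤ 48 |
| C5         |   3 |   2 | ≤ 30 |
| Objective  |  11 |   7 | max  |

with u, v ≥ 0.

Primal max cᵀx s.t. Ax ≤ b, x ≥ 0  →  Dual min bᵀy s.t. Aᵀy ≥ c, y ≥ 0.

Minimize: z = 18y1 + 58y2 + 34y3 + 48y4 + 30y5

Subject to:
  2y1 + 3y2 + y3 + 3y4 + 3y5 ≥ 11
  y1 + 5y2 + 3y3 + 4y4 + 2y5 ≥ 7
  y1, y2, y3, y4, y5 ≥ 0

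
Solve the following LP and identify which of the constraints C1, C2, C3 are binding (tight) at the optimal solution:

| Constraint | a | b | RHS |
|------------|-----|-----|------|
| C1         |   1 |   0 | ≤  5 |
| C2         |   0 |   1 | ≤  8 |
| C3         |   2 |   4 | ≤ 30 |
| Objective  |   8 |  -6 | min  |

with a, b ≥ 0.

At a = 0, b = 7.5, compute slack b - a·x for each constraint:
  C1: 5 − 0 = 5  (slack)
  C2: 8 − 7.5 = 0.5  (slack)
  C3: 30 − 30 = 0  (binding)

Optimal: a = 0, b = 7.5
Binding: C3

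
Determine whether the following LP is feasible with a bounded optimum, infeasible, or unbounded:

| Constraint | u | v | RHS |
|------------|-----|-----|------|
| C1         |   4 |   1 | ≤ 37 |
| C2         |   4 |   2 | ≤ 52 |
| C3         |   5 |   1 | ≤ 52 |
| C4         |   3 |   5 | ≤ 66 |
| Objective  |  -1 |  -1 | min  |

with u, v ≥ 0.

Feasible with a bounded optimal solution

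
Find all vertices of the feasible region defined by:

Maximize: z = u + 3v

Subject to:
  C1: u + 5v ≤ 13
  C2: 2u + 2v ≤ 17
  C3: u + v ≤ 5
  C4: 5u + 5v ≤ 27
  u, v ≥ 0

(0, 0), (5, 0), (3, 2), (0, 2.6)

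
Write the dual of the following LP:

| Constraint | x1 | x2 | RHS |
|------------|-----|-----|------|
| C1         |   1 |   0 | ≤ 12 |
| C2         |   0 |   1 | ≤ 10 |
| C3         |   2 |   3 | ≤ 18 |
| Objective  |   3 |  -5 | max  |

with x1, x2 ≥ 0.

Primal max cᵀx s.t. Ax ≤ b, x ≥ 0  →  Dual min bᵀy s.t. Aᵀy ≥ c, y ≥ 0.

Minimize: z = 12y1 + 10y2 + 18y3

Subject to:
  y1 + 2y3 ≥ 3
  y2 + 3y3 ≥ -5
  y1, y2, y3 ≥ 0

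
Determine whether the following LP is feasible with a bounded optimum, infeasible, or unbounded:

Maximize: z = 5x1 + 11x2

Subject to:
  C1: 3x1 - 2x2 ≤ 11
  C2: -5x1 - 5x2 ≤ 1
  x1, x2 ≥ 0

Unbounded (objective can increase without bound)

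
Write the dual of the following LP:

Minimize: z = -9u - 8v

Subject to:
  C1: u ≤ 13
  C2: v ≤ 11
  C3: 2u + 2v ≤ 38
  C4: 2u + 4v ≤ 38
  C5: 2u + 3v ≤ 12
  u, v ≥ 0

Primal min cᵀx s.t. Ax ≤ b, x ≥ 0  →  Dual max −bᵀy s.t. Aᵀy ≥ −c, y ≥ 0.

Maximize: z = -13y1 - 11y2 - 38y3 - 38y4 - 12y5

Subject to:
  y1 + 2y3 + 2y4 + 2y5 ≥ 9
  y2 + 2y3 + 4y4 + 3y5 ≥ 8
  y1, y2, y3, y4, y5 ≥ 0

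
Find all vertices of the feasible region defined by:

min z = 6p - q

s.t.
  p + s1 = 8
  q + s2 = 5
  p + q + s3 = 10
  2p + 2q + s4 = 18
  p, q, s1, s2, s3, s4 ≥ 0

(0, 0), (8, 0), (8, 1), (4, 5), (0, 5)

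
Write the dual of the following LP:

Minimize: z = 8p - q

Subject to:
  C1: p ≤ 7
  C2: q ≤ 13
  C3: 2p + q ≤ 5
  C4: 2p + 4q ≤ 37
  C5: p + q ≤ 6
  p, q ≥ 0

Primal min cᵀx s.t. Ax ≤ b, x ≥ 0  →  Dual max −bᵀy s.t. Aᵀy ≥ −c, y ≥ 0.

Maximize: z = -7y1 - 13y2 - 5y3 - 37y4 - 6y5

Subject to:
  y1 + 2y3 + 2y4 + y5 ≥ -8
  y2 + y3 + 4y4 + y5 ≥ 1
  y1, y2, y3, y4, y5 ≥ 0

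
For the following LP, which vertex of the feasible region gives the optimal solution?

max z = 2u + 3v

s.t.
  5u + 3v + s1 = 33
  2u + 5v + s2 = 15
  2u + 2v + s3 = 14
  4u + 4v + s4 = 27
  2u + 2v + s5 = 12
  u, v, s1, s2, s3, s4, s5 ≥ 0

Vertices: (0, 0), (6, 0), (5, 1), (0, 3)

Evaluate the objective at each vertex of the feasible region:
  z(0, 0) = 0
  z(6, 0) = 12
  z(5, 1) = 13  ←
  z(0, 3) = 9
The maximum is at u = 5, v = 1.

(5, 1)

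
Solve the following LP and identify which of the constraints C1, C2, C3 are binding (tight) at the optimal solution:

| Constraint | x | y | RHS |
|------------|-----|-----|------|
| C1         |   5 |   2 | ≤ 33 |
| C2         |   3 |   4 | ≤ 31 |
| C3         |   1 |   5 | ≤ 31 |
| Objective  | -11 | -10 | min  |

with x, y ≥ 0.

At x = 5, y = 4, compute slack b - a·x for each constraint:
  C1: 33 − 33 = 0  (binding)
  C2: 31 − 31 = 0  (binding)
  C3: 31 − 25 = 6  (slack)

Optimal: x = 5, y = 4
Binding: C1, C2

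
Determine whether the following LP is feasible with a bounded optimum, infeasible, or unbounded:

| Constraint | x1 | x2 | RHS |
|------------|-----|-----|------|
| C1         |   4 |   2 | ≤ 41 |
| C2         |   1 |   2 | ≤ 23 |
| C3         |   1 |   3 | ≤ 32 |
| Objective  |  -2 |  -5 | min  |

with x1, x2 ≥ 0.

Feasible with a bounded optimal solution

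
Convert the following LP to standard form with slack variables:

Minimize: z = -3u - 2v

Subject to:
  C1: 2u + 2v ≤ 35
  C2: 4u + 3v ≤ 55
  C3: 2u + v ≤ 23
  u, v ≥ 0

min z = -3u - 2v

s.t.
  2u + 2v + s1 = 35
  4u + 3v + s2 = 55
  2u + v + s3 = 23
  u, v, s1, s2, s3 ≥ 0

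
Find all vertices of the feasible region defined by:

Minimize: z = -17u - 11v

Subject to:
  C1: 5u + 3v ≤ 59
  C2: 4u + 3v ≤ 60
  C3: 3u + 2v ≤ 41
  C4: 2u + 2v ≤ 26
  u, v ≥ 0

(0, 0), (11.8, 0), (10, 3), (0, 13)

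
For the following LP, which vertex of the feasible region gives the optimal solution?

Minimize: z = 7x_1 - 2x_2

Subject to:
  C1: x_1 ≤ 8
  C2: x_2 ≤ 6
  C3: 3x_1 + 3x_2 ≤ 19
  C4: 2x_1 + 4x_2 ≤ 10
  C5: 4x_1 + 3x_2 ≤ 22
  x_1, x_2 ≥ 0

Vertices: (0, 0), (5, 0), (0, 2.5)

Evaluate the objective at each vertex of the feasible region:
  z(0, 0) = 0
  z(5, 0) = 35
  z(0, 2.5) = -5  ←
The minimum is at x_1 = 0, x_2 = 2.5.

(0, 2.5)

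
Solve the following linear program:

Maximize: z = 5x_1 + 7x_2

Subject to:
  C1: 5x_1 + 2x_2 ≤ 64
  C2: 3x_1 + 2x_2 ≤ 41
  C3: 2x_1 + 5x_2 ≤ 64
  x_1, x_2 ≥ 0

Evaluate the objective at each vertex of the feasible region:
  z(0, 0) = 0
  z(12.8, 0) = 64
  z(11.5, 3.25) = 80.25
  z(7, 10) = 105  ←
  z(0, 12.8) = 89.6
The maximum is at x_1 = 7, x_2 = 10.

x_1 = 7, x_2 = 10, z = 105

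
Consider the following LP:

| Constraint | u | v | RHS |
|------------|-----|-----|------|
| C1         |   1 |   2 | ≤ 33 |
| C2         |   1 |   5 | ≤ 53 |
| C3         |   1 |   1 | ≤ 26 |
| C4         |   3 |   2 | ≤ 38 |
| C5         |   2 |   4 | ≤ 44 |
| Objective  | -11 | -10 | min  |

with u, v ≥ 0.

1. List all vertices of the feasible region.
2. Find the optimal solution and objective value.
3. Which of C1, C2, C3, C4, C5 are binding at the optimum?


1. (0, 0), (12.67, 0), (8, 7), (1.333, 10.33), (0, 10.6)
2. u = 8, v = 7, z = -158
3. C4, C5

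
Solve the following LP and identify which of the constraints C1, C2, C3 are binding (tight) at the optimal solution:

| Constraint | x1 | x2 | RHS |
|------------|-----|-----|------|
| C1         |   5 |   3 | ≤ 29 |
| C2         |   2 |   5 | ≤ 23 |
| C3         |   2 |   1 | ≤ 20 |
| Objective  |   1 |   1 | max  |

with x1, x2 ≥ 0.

At x1 = 4, x2 = 3, compute slack b - a·x for each constraint:
  C1: 29 − 29 = 0  (binding)
  C2: 23 − 23 = 0  (binding)
  C3: 20 − 11 = 9  (slack)

Optimal: x1 = 4, x2 = 3
Binding: C1, C2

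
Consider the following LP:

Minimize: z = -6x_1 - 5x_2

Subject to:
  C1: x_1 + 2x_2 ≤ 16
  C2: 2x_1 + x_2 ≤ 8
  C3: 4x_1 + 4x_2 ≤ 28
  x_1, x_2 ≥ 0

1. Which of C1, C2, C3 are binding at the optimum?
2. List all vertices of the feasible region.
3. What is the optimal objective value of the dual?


1. C2, C3
2. (0, 0), (4, 0), (1, 6), (0, 7)
3. -36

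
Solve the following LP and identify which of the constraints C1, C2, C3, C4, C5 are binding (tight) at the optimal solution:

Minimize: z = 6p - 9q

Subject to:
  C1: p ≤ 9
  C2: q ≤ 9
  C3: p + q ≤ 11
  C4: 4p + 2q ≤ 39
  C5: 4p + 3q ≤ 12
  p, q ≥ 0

At p = 0, q = 4, compute slack b - a·x for each constraint:
  C1: 9 − 0 = 9  (slack)
  C2: 9 − 4 = 5  (slack)
  C3: 11 − 4 = 7  (slack)
  C4: 39 − 8 = 31  (slack)
  C5: 12 − 12 = 0  (binding)

Optimal: p = 0, q = 4
Binding: C5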